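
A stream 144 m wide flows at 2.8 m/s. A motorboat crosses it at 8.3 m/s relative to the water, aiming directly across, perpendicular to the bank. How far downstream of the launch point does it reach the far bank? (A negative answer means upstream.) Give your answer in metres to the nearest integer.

49 m

Perpendicular speed = 8.300 m/s; crossing time = 144 / 8.300 = 17.349 s.
Net downstream speed = 2.800 m/s.
Drift = 2.800 × 17.349 = 48.578 m (downstream).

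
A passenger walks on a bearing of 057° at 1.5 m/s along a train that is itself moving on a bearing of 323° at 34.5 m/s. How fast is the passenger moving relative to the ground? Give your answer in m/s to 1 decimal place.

Taking east as x and north as y: train velocity = (-20.763, 27.553) m/s; passenger velocity relative to train = (1.258, 0.817) m/s.
Velocity relative to ground = (-20.763, 27.553) + (1.258, 0.817) = (-19.505, 28.370) m/s.
Speed = |(-19.505, 28.370)| = 34.428 m/s.

34.4 m/s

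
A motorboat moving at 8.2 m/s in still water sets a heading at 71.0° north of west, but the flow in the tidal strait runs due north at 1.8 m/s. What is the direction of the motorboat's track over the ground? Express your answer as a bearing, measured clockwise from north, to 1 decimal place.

344.4°

Taking east as x and north as y: velocity relative to the water = (-2.670, 7.753) m/s; the water relative to ground = (0.000, 1.800) m/s.
Velocity relative to ground = (-2.670, 7.753) + (0.000, 1.800) = (-2.670, 9.553) m/s.
Bearing = atan2(-2.67, 9.55) = 344.39° clockwise from north.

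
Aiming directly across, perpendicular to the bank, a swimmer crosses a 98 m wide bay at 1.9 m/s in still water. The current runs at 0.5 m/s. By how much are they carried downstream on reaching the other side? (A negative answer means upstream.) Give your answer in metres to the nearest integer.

Perpendicular speed = 1.900 m/s; crossing time = 98 / 1.900 = 51.579 s.
Net downstream speed = 0.500 m/s.
Drift = 0.500 × 51.579 = 25.789 m (downstream).

26 m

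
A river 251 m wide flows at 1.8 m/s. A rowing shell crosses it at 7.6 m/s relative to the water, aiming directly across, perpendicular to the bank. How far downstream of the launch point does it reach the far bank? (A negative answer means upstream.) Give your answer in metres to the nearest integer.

Perpendicular speed = 7.600 m/s; crossing time = 251 / 7.600 = 33.026 s.
Net downstream speed = 1.800 m/s.
Drift = 1.800 × 33.026 = 59.447 m (downstream).

59 m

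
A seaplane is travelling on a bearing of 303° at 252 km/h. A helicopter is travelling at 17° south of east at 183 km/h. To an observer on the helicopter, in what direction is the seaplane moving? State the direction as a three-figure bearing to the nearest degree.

Taking east as x and north as y: seaplane velocity = (-211.345, 137.249) km/h; helicopter velocity = (175.004, -53.504) km/h.
Velocity of seaplane relative to helicopter = (-211.345, 137.249) − (175.004, -53.504) = (-386.349, 190.753) km/h.
Bearing = atan2(-386.35, 190.75) = 296.28° clockwise from north.

296°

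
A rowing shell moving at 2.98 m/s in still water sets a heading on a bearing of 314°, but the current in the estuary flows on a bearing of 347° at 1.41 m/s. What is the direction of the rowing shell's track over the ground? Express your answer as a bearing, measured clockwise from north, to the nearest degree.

Taking east as x and north as y: velocity relative to the water = (-2.144, 2.070) m/s; the water relative to ground = (-0.317, 1.374) m/s.
Velocity relative to ground = (-2.144, 2.070) + (-0.317, 1.374) = (-2.461, 3.444) m/s.
Bearing = atan2(-2.46, 3.44) = 324.45° clockwise from north.

324°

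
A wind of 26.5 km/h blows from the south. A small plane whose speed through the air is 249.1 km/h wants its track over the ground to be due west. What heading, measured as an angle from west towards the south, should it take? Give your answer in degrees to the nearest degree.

The wind pushes perpendicular to the desired track; the heading must have a component into the wind equal to 26.5 km/h: 249.1 sin θ = 26.5.
sin θ = 0.1064, so θ = 6.107°.

6°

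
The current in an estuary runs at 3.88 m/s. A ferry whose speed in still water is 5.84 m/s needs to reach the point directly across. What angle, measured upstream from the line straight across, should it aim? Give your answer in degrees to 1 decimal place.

To cancel the current, the upstream component of the ferry's velocity must equal the flow: 5.84 sin θ = 3.88.
sin θ = 3.88 / 5.84 = 0.6644.
θ = arcsin(0.6644) = 41.635°.

41.6°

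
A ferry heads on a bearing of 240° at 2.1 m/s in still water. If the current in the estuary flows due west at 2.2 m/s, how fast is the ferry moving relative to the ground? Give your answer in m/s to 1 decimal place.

4.2 m/s

Taking east as x and north as y: velocity relative to the water = (-1.819, -1.050) m/s; the water relative to ground = (-2.200, 0.000) m/s.
Velocity relative to ground = (-1.819, -1.050) + (-2.200, 0.000) = (-4.019, -1.050) m/s.
Speed = |(-4.019, -1.050)| = 4.154 m/s.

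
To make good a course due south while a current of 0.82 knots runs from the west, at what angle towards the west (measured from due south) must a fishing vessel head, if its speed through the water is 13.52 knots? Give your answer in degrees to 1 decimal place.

3.5°

The current pushes perpendicular to the desired track; the heading must have a component into the current equal to 0.82 knots: 13.52 sin θ = 0.82.
sin θ = 0.0607, so θ = 3.477°.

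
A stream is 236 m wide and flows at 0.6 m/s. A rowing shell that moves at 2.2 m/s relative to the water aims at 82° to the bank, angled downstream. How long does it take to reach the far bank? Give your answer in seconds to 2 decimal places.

The component of the rowing shell's velocity perpendicular to the bank is 2.2 × sin 82° = 2.179 m/s.
Only the cross-stream component determines the crossing time; the current contributes nothing perpendicular to the bank.
Time = 236 / 2.179 = 108.327 s.

108.33 s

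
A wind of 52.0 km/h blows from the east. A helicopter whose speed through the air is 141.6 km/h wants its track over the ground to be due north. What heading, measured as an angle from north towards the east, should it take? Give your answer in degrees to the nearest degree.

The wind pushes perpendicular to the desired track; the heading must have a component into the wind equal to 52.0 km/h: 141.6 sin θ = 52.0.
sin θ = 0.3672, so θ = 21.545°.

22°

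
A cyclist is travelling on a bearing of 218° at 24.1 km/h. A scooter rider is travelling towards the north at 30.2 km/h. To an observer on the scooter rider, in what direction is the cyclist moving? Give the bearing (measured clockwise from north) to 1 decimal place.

196.8°

Taking east as x and north as y: cyclist velocity = (-14.837, -18.991) km/h; scooter rider velocity = (0.000, 30.200) km/h.
Velocity of cyclist relative to scooter rider = (-14.837, -18.991) − (0.000, 30.200) = (-14.837, -49.191) km/h.
Bearing = atan2(-14.84, -49.19) = 196.78° clockwise from north.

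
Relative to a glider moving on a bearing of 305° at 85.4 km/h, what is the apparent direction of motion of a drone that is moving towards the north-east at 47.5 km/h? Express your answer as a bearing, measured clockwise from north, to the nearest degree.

Taking east as x and north as y: drone velocity = (33.588, 33.588) km/h; glider velocity = (-69.956, 48.983) km/h.
Velocity of drone relative to glider = (33.588, 33.588) − (-69.956, 48.983) = (103.543, -15.396) km/h.
Bearing = atan2(103.54, -15.40) = 98.46° clockwise from north.

098°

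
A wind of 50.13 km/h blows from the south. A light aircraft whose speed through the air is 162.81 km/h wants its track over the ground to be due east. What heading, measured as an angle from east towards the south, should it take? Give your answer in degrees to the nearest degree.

18°

The wind pushes perpendicular to the desired track; the heading must have a component into the wind equal to 50.13 km/h: 162.81 sin θ = 50.13.
sin θ = 0.3079, so θ = 17.933°.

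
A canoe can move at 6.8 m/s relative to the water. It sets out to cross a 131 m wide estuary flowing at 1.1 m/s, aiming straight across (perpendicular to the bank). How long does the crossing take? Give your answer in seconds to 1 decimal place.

The component of the canoe's velocity perpendicular to the bank is 6.8 m/s.
Only the cross-stream component determines the crossing time; the current contributes nothing perpendicular to the bank.
Time = 131 / 6.800 = 19.265 s.

19.3 s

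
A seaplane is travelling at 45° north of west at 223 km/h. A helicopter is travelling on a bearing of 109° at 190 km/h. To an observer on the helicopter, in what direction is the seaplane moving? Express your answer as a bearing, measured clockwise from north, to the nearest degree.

303°

Taking east as x and north as y: seaplane velocity = (-157.685, 157.685) km/h; helicopter velocity = (179.649, -61.858) km/h.
Velocity of seaplane relative to helicopter = (-157.685, 157.685) − (179.649, -61.858) = (-337.333, 219.543) km/h.
Bearing = atan2(-337.33, 219.54) = 303.06° clockwise from north.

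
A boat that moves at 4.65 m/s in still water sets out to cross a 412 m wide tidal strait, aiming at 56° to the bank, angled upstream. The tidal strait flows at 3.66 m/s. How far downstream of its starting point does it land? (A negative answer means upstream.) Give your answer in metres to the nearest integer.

113 m

Perpendicular speed = 3.855 m/s; crossing time = 412 / 3.855 = 106.874 s.
Net downstream speed = 1.060 m/s.
Drift = 1.060 × 106.874 = 113.260 m (downstream).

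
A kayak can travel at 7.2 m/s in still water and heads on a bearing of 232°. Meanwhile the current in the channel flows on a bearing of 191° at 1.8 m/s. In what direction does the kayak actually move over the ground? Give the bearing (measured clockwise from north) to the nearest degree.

224°

Taking east as x and north as y: velocity relative to the water = (-5.674, -4.433) m/s; the water relative to ground = (-0.343, -1.767) m/s.
Velocity relative to ground = (-5.674, -4.433) + (-0.343, -1.767) = (-6.017, -6.200) m/s.
Bearing = atan2(-6.02, -6.20) = 224.14° clockwise from north.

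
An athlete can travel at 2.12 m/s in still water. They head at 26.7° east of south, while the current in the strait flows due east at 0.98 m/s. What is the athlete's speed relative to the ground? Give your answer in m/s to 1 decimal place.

Taking east as x and north as y: velocity relative to the water = (0.953, -1.894) m/s; the water relative to ground = (0.980, 0.000) m/s.
Velocity relative to ground = (0.953, -1.894) + (0.980, 0.000) = (1.933, -1.894) m/s.
Speed = |(1.933, -1.894)| = 2.706 m/s.

2.7 m/s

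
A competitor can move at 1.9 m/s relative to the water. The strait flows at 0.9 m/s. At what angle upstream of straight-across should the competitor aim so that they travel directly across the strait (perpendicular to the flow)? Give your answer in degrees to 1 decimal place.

To cancel the current, the upstream component of the competitor's velocity must equal the flow: 1.9 sin θ = 0.9.
sin θ = 0.9 / 1.9 = 0.4737.
θ = arcsin(0.4737) = 28.274°.

28.3°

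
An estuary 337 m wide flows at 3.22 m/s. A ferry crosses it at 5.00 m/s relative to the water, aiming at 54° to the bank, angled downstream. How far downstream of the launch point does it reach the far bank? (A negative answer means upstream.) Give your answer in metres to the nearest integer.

Perpendicular speed = 4.045 m/s; crossing time = 337 / 4.045 = 83.311 s.
Net downstream speed = 6.159 m/s.
Drift = 6.159 × 83.311 = 513.106 m (downstream).

513 m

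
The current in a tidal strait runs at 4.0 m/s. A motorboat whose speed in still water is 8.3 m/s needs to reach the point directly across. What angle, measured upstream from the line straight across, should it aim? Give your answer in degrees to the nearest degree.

29°

To cancel the current, the upstream component of the motorboat's velocity must equal the flow: 8.3 sin θ = 4.0.
sin θ = 4.0 / 8.3 = 0.4819.
θ = arcsin(0.4819) = 28.811°.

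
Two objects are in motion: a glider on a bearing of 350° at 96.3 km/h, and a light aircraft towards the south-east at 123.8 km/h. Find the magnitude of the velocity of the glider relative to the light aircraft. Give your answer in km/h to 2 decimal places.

210.08 km/h

Taking east as x and north as y: glider velocity = (-16.722, 94.837) km/h; light aircraft velocity = (87.540, -87.540) km/h.
Velocity of glider relative to light aircraft = (-16.722, 94.837) − (87.540, -87.540) = (-104.262, 182.377) km/h.
Magnitude = |(-104.262, 182.377)| = 210.076 km/h.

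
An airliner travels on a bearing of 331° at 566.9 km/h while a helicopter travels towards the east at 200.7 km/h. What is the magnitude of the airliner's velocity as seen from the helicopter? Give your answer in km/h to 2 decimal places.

Taking east as x and north as y: airliner velocity = (-274.839, 495.822) km/h; helicopter velocity = (200.700, 0.000) km/h.
Velocity of airliner relative to helicopter = (-274.839, 495.822) − (200.700, 0.000) = (-475.539, 495.822) km/h.
Magnitude = |(-475.539, 495.822)| = 687.005 km/h.

687.01 km/h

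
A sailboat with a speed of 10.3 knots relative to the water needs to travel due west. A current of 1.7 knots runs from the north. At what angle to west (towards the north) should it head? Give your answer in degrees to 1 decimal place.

The current pushes perpendicular to the desired track; the heading must have a component into the current equal to 1.7 knots: 10.3 sin θ = 1.7.
sin θ = 0.1650, so θ = 9.500°.

9.5°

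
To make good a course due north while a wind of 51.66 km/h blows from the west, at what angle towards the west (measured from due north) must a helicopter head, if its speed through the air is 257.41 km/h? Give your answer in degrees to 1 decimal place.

The wind pushes perpendicular to the desired track; the heading must have a component into the wind equal to 51.66 km/h: 257.41 sin θ = 51.66.
sin θ = 0.2007, so θ = 11.577°.

11.6°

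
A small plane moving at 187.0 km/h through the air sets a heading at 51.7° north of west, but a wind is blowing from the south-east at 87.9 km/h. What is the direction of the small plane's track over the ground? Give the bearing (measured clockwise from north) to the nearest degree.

320°

Taking east as x and north as y: velocity relative to the air = (-115.899, 146.753) km/h; the air relative to ground = (-62.155, 62.155) km/h.
Velocity relative to ground = (-115.899, 146.753) + (-62.155, 62.155) = (-178.053, 208.908) km/h.
Bearing = atan2(-178.05, 208.91) = 319.56° clockwise from north.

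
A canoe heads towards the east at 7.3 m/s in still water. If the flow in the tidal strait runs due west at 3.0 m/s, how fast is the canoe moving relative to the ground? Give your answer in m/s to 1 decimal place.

4.3 m/s

Taking east as x and north as y: velocity relative to the water = (7.300, 0.000) m/s; the water relative to ground = (-3.000, 0.000) m/s.
Velocity relative to ground = (7.300, 0.000) + (-3.000, 0.000) = (4.300, 0.000) m/s.
Speed = |(4.300, 0.000)| = 4.300 m/s.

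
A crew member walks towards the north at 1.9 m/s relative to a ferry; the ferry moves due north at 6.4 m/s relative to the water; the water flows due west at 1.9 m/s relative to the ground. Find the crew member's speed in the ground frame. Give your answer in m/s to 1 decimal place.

8.5 m/s

In east/north components (m/s): crew member relative to ferry = (0.000, 1.900); ferry relative to water = (0.000, 6.400); water relative to ground = (-1.900, 0.000).
Sum = (-1.900, 8.300) m/s.
Speed = |(-1.900, 8.300)| = 8.515 m/s.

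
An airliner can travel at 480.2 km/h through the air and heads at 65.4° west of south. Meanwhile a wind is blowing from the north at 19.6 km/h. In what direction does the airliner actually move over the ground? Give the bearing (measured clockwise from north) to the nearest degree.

243°

Taking east as x and north as y: velocity relative to the air = (-436.615, -199.898) km/h; the air relative to ground = (0.000, -19.600) km/h.
Velocity relative to ground = (-436.615, -199.898) + (0.000, -19.600) = (-436.615, -219.498) km/h.
Bearing = atan2(-436.62, -219.50) = 243.31° clockwise from north.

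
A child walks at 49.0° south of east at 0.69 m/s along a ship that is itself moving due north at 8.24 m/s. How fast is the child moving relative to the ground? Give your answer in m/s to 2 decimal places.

7.73 m/s

Taking east as x and north as y: ship velocity = (0.000, 8.240) m/s; child velocity relative to ship = (0.453, -0.521) m/s.
Velocity relative to ground = (0.000, 8.240) + (0.453, -0.521) = (0.453, 7.719) m/s.
Speed = |(0.453, 7.719)| = 7.733 m/s.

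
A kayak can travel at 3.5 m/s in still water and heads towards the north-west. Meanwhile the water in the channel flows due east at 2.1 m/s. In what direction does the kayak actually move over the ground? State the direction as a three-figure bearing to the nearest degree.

Taking east as x and north as y: velocity relative to the water = (-2.475, 2.475) m/s; the water relative to ground = (2.100, 0.000) m/s.
Velocity relative to ground = (-2.475, 2.475) + (2.100, 0.000) = (-0.375, 2.475) m/s.
Bearing = atan2(-0.37, 2.47) = 351.39° clockwise from north.

351°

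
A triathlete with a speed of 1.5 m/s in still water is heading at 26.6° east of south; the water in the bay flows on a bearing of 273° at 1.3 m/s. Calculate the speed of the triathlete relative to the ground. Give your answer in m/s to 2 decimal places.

Taking east as x and north as y: velocity relative to the water = (0.672, -1.341) m/s; the water relative to ground = (-1.298, 0.068) m/s.
Velocity relative to ground = (0.672, -1.341) + (-1.298, 0.068) = (-0.627, -1.273) m/s.
Speed = |(-0.627, -1.273)| = 1.419 m/s.

1.42 m/s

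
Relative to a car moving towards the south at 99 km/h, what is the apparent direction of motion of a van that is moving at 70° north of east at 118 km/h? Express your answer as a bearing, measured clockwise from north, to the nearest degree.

011°

Taking east as x and north as y: van velocity = (40.358, 110.884) km/h; car velocity = (0.000, -99.000) km/h.
Velocity of van relative to car = (40.358, 110.884) − (0.000, -99.000) = (40.358, 209.884) km/h.
Bearing = atan2(40.36, 209.88) = 10.88° clockwise from north.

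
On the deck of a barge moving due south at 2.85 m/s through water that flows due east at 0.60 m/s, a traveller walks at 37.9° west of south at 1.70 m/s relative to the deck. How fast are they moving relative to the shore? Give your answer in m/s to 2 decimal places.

4.21 m/s

In east/north components (m/s): traveller relative to barge = (-1.044, -1.341); barge relative to water = (0.000, -2.850); water relative to ground = (0.600, 0.000).
Sum = (-0.444, -4.191) m/s.
Speed = |(-0.444, -4.191)| = 4.215 m/s.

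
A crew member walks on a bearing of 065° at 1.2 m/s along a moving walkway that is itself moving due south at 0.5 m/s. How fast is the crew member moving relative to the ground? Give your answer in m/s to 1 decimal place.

1.1 m/s

Taking east as x and north as y: moving walkway velocity = (0.000, -0.500) m/s; crew member velocity relative to moving walkway = (1.088, 0.507) m/s.
Velocity relative to ground = (0.000, -0.500) + (1.088, 0.507) = (1.088, 0.007) m/s.
Speed = |(1.088, 0.007)| = 1.088 m/s.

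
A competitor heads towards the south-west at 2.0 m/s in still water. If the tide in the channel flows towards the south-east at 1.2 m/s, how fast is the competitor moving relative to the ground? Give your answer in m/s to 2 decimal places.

Taking east as x and north as y: velocity relative to the water = (-1.414, -1.414) m/s; the water relative to ground = (0.849, -0.849) m/s.
Velocity relative to ground = (-1.414, -1.414) + (0.849, -0.849) = (-0.566, -2.263) m/s.
Speed = |(-0.566, -2.263)| = 2.332 m/s.

2.33 m/s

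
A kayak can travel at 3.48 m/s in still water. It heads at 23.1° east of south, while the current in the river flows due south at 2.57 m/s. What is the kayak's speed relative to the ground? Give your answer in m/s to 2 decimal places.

5.93 m/s

Taking east as x and north as y: velocity relative to the water = (1.365, -3.201) m/s; the water relative to ground = (0.000, -2.570) m/s.
Velocity relative to ground = (1.365, -3.201) + (0.000, -2.570) = (1.365, -5.771) m/s.
Speed = |(1.365, -5.771)| = 5.930 m/s.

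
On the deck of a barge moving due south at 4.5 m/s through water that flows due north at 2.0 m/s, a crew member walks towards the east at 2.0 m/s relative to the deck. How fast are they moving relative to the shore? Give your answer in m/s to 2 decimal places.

In east/north components (m/s): crew member relative to barge = (2.000, 0.000); barge relative to water = (0.000, -4.500); water relative to ground = (0.000, 2.000).
Sum = (2.000, -2.500) m/s.
Speed = |(2.000, -2.500)| = 3.202 m/s.

3.20 m/s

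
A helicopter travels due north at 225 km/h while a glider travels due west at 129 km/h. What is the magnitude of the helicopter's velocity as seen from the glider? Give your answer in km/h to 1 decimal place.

259.4 km/h

Taking east as x and north as y: helicopter velocity = (0.000, 225.000) km/h; glider velocity = (-129.000, 0.000) km/h.
Velocity of helicopter relative to glider = (0.000, 225.000) − (-129.000, 0.000) = (129.000, 225.000) km/h.
Magnitude = |(129.000, 225.000)| = 259.357 km/h.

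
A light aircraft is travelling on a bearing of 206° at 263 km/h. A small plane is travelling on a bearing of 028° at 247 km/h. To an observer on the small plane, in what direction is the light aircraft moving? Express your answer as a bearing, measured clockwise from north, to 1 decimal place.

207.0°

Taking east as x and north as y: light aircraft velocity = (-115.292, -236.383) km/h; small plane velocity = (115.959, 218.088) km/h.
Velocity of light aircraft relative to small plane = (-115.292, -236.383) − (115.959, 218.088) = (-231.251, -454.471) km/h.
Bearing = atan2(-231.25, -454.47) = 206.97° clockwise from north.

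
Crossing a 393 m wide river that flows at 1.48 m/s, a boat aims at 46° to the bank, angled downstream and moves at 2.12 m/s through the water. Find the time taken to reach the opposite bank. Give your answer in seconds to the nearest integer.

The component of the boat's velocity perpendicular to the bank is 2.12 × sin 46° = 1.525 m/s.
The current is parallel to the bank, so it does not affect the crossing time.
Time = 393 / 1.525 = 257.705 s.

258 s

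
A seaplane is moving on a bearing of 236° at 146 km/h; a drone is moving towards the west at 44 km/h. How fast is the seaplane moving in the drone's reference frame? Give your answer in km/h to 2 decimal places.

Taking east as x and north as y: seaplane velocity = (-121.039, -81.642) km/h; drone velocity = (-44.000, 0.000) km/h.
Velocity of seaplane relative to drone = (-121.039, -81.642) − (-44.000, 0.000) = (-77.039, -81.642) km/h.
Magnitude = |(-77.039, -81.642)| = 112.252 km/h.

112.25 km/h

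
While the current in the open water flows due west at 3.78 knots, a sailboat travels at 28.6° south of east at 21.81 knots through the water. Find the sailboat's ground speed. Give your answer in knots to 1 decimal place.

Taking east as x and north as y: velocity relative to the water = (19.149, -10.440) knots; the water relative to ground = (-3.780, 0.000) knots.
Velocity relative to ground = (19.149, -10.440) + (-3.780, 0.000) = (15.369, -10.440) knots.
Speed = |(15.369, -10.440)| = 18.580 knots.

18.6 knots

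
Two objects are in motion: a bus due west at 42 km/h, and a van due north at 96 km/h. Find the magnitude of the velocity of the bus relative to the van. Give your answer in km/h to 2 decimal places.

Taking east as x and north as y: bus velocity = (-42.000, 0.000) km/h; van velocity = (0.000, 96.000) km/h.
Velocity of bus relative to van = (-42.000, 0.000) − (0.000, 96.000) = (-42.000, -96.000) km/h.
Magnitude = |(-42.000, -96.000)| = 104.785 km/h.

104.79 km/h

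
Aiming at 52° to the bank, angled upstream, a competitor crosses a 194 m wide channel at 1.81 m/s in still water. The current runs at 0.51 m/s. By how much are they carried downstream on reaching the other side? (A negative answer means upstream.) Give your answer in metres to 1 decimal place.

Perpendicular speed = 1.426 m/s; crossing time = 194 / 1.426 = 136.016 s.
Net downstream speed = -0.604 m/s.
Drift = -0.604 × 136.016 = -82.201 m (upstream).

-82.2 m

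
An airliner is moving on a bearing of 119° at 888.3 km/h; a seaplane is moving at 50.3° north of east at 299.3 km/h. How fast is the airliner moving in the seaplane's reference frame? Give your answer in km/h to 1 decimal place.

Taking east as x and north as y: airliner velocity = (776.925, -430.656) km/h; seaplane velocity = (191.183, 230.281) km/h.
Velocity of airliner relative to seaplane = (776.925, -430.656) − (191.183, 230.281) = (585.741, -660.938) km/h.
Magnitude = |(585.741, -660.938)| = 883.137 km/h.

883.1 km/h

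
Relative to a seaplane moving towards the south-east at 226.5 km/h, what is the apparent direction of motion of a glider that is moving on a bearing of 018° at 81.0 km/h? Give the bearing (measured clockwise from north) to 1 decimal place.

330.3°

Taking east as x and north as y: glider velocity = (25.030, 77.036) km/h; seaplane velocity = (160.160, -160.160) km/h.
Velocity of glider relative to seaplane = (25.030, 77.036) − (160.160, -160.160) = (-135.129, 237.195) km/h.
Bearing = atan2(-135.13, 237.20) = 330.33° clockwise from north.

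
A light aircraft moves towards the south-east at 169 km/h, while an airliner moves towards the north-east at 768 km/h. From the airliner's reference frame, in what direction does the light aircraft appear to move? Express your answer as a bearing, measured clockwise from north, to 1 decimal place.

212.6°

Taking east as x and north as y: light aircraft velocity = (119.501, -119.501) km/h; airliner velocity = (543.058, 543.058) km/h.
Velocity of light aircraft relative to airliner = (119.501, -119.501) − (543.058, 543.058) = (-423.557, -662.559) km/h.
Bearing = atan2(-423.56, -662.56) = 212.59° clockwise from north.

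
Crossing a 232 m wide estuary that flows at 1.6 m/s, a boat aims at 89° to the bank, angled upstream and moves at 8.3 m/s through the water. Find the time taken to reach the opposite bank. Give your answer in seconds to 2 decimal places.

The component of the boat's velocity perpendicular to the bank is 8.3 × sin 89° = 8.299 m/s.
The current is parallel to the bank, so it does not affect the crossing time.
Time = 232 / 8.299 = 27.956 s.

27.96 s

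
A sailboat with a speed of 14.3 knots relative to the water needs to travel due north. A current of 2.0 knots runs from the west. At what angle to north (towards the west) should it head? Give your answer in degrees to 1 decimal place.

8.0°

The current pushes perpendicular to the desired track; the heading must have a component into the current equal to 2.0 knots: 14.3 sin θ = 2.0.
sin θ = 0.1399, so θ = 8.040°.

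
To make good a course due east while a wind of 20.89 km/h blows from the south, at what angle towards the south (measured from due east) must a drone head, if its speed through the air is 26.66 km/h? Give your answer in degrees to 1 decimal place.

The wind pushes perpendicular to the desired track; the heading must have a component into the wind equal to 20.89 km/h: 26.66 sin θ = 20.89.
sin θ = 0.7836, so θ = 51.589°.

51.6°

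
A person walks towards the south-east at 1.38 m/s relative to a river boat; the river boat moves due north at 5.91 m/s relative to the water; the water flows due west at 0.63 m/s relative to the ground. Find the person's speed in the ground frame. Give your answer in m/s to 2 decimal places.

4.95 m/s

In east/north components (m/s): person relative to river boat = (0.976, -0.976); river boat relative to water = (0.000, 5.910); water relative to ground = (-0.630, 0.000).
Sum = (0.346, 4.934) m/s.
Speed = |(0.346, 4.934)| = 4.946 m/s.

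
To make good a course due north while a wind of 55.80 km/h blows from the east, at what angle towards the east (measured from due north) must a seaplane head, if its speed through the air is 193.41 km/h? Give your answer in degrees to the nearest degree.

The wind pushes perpendicular to the desired track; the heading must have a component into the wind equal to 55.80 km/h: 193.41 sin θ = 55.80.
sin θ = 0.2885, so θ = 16.769°.

17°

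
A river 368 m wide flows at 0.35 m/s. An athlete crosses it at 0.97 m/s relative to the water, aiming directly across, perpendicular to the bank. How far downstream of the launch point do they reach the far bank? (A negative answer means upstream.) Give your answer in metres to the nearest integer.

133 m

Perpendicular speed = 0.970 m/s; crossing time = 368 / 0.970 = 379.381 s.
Net downstream speed = 0.350 m/s.
Drift = 0.350 × 379.381 = 132.784 m (downstream).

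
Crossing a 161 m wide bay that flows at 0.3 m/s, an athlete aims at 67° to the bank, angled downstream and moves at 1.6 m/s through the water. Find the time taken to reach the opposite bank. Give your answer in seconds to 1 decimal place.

109.3 s

The component of the athlete's velocity perpendicular to the bank is 1.6 × sin 67° = 1.473 m/s.
The flow acts along the bank and has no component across it.
Time = 161 / 1.473 = 109.315 s.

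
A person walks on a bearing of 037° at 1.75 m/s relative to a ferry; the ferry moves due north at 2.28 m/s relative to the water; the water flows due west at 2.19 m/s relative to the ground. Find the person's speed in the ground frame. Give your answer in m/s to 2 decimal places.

3.85 m/s

In east/north components (m/s): person relative to ferry = (1.053, 1.398); ferry relative to water = (0.000, 2.280); water relative to ground = (-2.190, 0.000).
Sum = (-1.137, 3.678) m/s.
Speed = |(-1.137, 3.678)| = 3.849 m/s.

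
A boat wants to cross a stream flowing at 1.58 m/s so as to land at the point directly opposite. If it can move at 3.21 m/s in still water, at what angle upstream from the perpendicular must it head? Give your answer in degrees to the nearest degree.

To cancel the current, the upstream component of the boat's velocity must equal the flow: 3.21 sin θ = 1.58.
sin θ = 1.58 / 3.21 = 0.4922.
θ = arcsin(0.4922) = 29.486°.

29°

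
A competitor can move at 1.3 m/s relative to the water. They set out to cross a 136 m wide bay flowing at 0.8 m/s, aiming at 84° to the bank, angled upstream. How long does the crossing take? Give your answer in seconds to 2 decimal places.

105.19 s

The component of the competitor's velocity perpendicular to the bank is 1.3 × sin 84° = 1.293 m/s.
The current is parallel to the bank, so it does not affect the crossing time.
Time = 136 / 1.293 = 105.192 s.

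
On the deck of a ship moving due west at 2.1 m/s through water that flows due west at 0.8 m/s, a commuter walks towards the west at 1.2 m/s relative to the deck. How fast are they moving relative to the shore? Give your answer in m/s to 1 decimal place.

In east/north components (m/s): commuter relative to ship = (-1.200, 0.000); ship relative to water = (-2.100, 0.000); water relative to ground = (-0.800, 0.000).
Sum = (-4.100, 0.000) m/s.
Speed = |(-4.100, 0.000)| = 4.100 m/s.

4.1 m/s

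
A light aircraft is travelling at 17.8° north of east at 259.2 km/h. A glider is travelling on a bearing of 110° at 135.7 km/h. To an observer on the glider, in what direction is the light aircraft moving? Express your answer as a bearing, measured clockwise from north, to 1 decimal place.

043.5°

Taking east as x and north as y: light aircraft velocity = (246.792, 79.236) km/h; glider velocity = (127.516, -46.412) km/h.
Velocity of light aircraft relative to glider = (246.792, 79.236) − (127.516, -46.412) = (119.276, 125.648) km/h.
Bearing = atan2(119.28, 125.65) = 43.51° clockwise from north.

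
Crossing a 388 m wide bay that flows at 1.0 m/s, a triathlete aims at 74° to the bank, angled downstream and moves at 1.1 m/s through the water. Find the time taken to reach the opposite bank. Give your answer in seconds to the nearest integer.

367 s

The component of the triathlete's velocity perpendicular to the bank is 1.1 × sin 74° = 1.057 m/s.
Only the cross-stream component determines the crossing time; the current contributes nothing perpendicular to the bank.
Time = 388 / 1.057 = 366.942 s.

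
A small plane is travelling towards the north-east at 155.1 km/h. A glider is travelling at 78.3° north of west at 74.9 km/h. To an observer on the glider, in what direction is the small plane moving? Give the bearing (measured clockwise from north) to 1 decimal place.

073.8°

Taking east as x and north as y: small plane velocity = (109.672, 109.672) km/h; glider velocity = (-15.189, 73.344) km/h.
Velocity of small plane relative to glider = (109.672, 109.672) − (-15.189, 73.344) = (124.861, 36.328) km/h.
Bearing = atan2(124.86, 36.33) = 73.78° clockwise from north.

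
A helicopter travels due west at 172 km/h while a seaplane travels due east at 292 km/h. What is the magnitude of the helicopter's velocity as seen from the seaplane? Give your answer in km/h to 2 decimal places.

Taking east as x and north as y: helicopter velocity = (-172.000, 0.000) km/h; seaplane velocity = (292.000, 0.000) km/h.
Velocity of helicopter relative to seaplane = (-172.000, 0.000) − (292.000, 0.000) = (-464.000, 0.000) km/h.
Magnitude = |(-464.000, 0.000)| = 464.000 km/h.

464.00 km/h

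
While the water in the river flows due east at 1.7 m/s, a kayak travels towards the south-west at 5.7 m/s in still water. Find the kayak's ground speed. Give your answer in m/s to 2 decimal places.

4.66 m/s

Taking east as x and north as y: velocity relative to the water = (-4.031, -4.031) m/s; the water relative to ground = (1.700, 0.000) m/s.
Velocity relative to ground = (-4.031, -4.031) + (1.700, 0.000) = (-2.331, -4.031) m/s.
Speed = |(-2.331, -4.031)| = 4.656 m/s.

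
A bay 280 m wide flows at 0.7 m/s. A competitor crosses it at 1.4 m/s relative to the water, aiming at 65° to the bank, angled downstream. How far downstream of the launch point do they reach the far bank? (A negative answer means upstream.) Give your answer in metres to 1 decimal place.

Perpendicular speed = 1.269 m/s; crossing time = 280 / 1.269 = 220.676 s.
Net downstream speed = 1.292 m/s.
Drift = 1.292 × 220.676 = 285.039 m (downstream).

285.0 m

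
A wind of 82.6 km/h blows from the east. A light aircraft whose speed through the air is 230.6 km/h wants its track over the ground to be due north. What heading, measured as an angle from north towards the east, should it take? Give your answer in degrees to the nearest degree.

21°

The wind pushes perpendicular to the desired track; the heading must have a component into the wind equal to 82.6 km/h: 230.6 sin θ = 82.6.
sin θ = 0.3582, so θ = 20.989°.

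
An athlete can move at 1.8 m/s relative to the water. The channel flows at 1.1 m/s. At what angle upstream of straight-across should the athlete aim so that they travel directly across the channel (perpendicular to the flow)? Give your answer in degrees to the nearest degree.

38°

To cancel the current, the upstream component of the athlete's velocity must equal the flow: 1.8 sin θ = 1.1.
sin θ = 1.1 / 1.8 = 0.6111.
θ = arcsin(0.6111) = 37.670°.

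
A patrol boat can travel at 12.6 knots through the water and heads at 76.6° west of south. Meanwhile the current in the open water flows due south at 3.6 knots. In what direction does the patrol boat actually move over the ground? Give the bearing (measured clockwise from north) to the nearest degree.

Taking east as x and north as y: velocity relative to the water = (-12.257, -2.920) knots; the water relative to ground = (0.000, -3.600) knots.
Velocity relative to ground = (-12.257, -2.920) + (0.000, -3.600) = (-12.257, -6.520) knots.
Bearing = atan2(-12.26, -6.52) = 241.99° clockwise from north.

242°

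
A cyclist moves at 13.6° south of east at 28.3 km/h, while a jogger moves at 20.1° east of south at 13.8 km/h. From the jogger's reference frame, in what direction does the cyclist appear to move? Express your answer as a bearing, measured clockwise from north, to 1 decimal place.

Taking east as x and north as y: cyclist velocity = (27.506, -6.655) km/h; jogger velocity = (4.743, -12.960) km/h.
Velocity of cyclist relative to jogger = (27.506, -6.655) − (4.743, -12.960) = (22.764, 6.305) km/h.
Bearing = atan2(22.76, 6.30) = 74.52° clockwise from north.

074.5°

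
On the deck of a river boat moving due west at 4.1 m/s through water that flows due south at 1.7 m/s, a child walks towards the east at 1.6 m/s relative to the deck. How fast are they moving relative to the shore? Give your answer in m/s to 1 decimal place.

3.0 m/s

In east/north components (m/s): child relative to river boat = (1.600, 0.000); river boat relative to water = (-4.100, 0.000); water relative to ground = (0.000, -1.700).
Sum = (-2.500, -1.700) m/s.
Speed = |(-2.500, -1.700)| = 3.023 m/s.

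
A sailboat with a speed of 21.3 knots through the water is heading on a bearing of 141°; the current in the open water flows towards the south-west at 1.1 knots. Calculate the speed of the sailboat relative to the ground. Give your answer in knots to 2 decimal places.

21.44 knots

Taking east as x and north as y: velocity relative to the water = (13.405, -16.553) knots; the water relative to ground = (-0.778, -0.778) knots.
Velocity relative to ground = (13.405, -16.553) + (-0.778, -0.778) = (12.627, -17.331) knots.
Speed = |(12.627, -17.331)| = 21.443 knots.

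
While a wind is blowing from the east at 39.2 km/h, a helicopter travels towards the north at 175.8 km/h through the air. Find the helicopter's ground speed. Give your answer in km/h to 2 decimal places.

180.12 km/h

Taking east as x and north as y: velocity relative to the air = (0.000, 175.800) km/h; the air relative to ground = (-39.200, 0.000) km/h.
Velocity relative to ground = (0.000, 175.800) + (-39.200, 0.000) = (-39.200, 175.800) km/h.
Speed = |(-39.200, 175.800)| = 180.117 km/h.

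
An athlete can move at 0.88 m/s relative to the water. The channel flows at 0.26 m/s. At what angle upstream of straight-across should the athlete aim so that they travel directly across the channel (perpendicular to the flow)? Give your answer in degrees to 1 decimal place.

17.2°

To cancel the current, the upstream component of the athlete's velocity must equal the flow: 0.88 sin θ = 0.26.
sin θ = 0.26 / 0.88 = 0.2955.
θ = arcsin(0.2955) = 17.185°.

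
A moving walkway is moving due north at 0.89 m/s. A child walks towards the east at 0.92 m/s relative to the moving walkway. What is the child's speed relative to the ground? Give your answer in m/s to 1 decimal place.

1.3 m/s

Taking east as x and north as y: moving walkway velocity = (0.000, 0.890) m/s; child velocity relative to moving walkway = (0.920, 0.000) m/s.
Velocity relative to ground = (0.000, 0.890) + (0.920, 0.000) = (0.920, 0.890) m/s.
Speed = |(0.920, 0.890)| = 1.280 m/s.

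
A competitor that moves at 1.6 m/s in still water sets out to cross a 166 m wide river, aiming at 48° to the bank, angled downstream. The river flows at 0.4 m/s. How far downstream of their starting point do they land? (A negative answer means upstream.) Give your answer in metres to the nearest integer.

205 m

Perpendicular speed = 1.189 m/s; crossing time = 166 / 1.189 = 139.609 s.
Net downstream speed = 1.471 m/s.
Drift = 1.471 × 139.609 = 205.311 m (downstream).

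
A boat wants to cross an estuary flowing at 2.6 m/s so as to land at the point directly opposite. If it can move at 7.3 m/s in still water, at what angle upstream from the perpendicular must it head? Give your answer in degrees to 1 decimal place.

To cancel the current, the upstream component of the boat's velocity must equal the flow: 7.3 sin θ = 2.6.
sin θ = 2.6 / 7.3 = 0.3562.
θ = arcsin(0.3562) = 20.865°.

20.9°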